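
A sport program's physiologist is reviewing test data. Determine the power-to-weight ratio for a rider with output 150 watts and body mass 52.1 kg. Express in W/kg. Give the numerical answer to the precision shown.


P/W = 150 / 52.1 = 2.879 W/kg

2.879 W/kg


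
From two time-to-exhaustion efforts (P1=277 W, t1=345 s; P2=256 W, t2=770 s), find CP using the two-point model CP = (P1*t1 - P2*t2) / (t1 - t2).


Work in trial 1 = 95565 J
Work in trial 2 = 197120 J
Delta work = -101555 J
Delta time = -425 s
CP = -101555 / -425 = 238.95 W

238.95 W


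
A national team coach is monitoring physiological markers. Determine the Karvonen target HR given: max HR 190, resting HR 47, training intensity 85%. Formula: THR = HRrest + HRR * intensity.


HRR = HRmax - HRrest = 190 - 47 = 143
THR = 47 + 143 * 0.85
= 168.55 bpm

168.55 bpm


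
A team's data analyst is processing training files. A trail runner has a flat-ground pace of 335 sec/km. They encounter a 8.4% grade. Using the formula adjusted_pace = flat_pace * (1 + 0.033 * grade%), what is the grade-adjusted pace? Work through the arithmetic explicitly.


Grade factor = 1 + 0.033 * 8.4 = 1.2772
Adjusted = 335 * 1.2772 = 427.86 sec/km

427.86 s/km


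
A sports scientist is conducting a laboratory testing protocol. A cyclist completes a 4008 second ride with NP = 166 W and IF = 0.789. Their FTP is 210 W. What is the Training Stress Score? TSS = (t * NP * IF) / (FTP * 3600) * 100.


t * NP * IF = 4008 * 166 * 0.789 = 524943.792
FTP * 3600 = 756000
TSS = (524943.792 / 756000) * 100 = 69.44

69.44 TSS


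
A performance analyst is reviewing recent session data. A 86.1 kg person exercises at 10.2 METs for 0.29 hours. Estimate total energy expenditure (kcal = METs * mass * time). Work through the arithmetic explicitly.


Energy = METs * mass(kg) * time(h)
= 10.2 * 86.1 * 0.29
= 254.68 kcal

254.68 kcal


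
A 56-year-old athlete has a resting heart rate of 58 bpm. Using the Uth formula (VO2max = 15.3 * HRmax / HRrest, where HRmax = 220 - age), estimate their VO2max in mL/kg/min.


HRmax = 220 - 56 = 164 bpm
Ratio = HRmax / HRrest = 164 / 58 = 2.8276
VO2max = 15.3 * 2.8276 = 43.26 mL/kg/min

43.26 mL/kg/min


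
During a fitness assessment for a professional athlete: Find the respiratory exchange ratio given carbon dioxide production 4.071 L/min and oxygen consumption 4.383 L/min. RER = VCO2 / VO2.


VCO2 = 4.071 L/min
VO2 = 4.383 L/min
RER = 4.071 / 4.383 = 0.9288

0.9288


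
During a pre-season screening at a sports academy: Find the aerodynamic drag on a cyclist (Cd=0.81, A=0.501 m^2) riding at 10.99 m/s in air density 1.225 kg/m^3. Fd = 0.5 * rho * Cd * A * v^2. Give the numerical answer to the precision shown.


Fd = 0.5 * 1.225 * 0.81 * 0.501 * 10.99^2
= 0.5 * 1.225 * 0.81 * 0.501 * 120.7801
= 30.021 N

30.021 N


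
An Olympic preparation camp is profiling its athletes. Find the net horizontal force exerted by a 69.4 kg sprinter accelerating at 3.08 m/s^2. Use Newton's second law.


Newton's second law: F = m * a
F = 69.4 * 3.08 = 213.75 N

213.75 N


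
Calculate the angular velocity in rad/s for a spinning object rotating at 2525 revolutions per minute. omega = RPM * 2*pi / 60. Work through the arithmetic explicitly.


omega = RPM * 2*pi / 60
= 2525 * 6.28318531 / 60
= 264.417 rad/s

264.417 rad/s


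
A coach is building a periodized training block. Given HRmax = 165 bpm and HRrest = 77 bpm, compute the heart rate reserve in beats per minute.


Heart rate reserve = maximum HR minus resting HR
HRR = 165 - 77 = 88 bpm

88 bpm


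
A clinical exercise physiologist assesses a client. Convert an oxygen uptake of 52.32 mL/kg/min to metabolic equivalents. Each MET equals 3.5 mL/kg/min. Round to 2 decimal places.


One MET = 3.5 mL/kg/min
Number of METs = 52.32 / 3.5
= 14.95 METs

14.95 METs


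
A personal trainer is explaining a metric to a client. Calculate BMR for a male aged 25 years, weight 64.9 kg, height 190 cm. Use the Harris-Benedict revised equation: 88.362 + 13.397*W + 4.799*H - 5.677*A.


Substituting values:
W term = 13.397 * 64.9 = 869.4653
H term = 4.799 * 190 = 911.81
A term = 5.677 * 25 = 141.925
BMR = 1727.71 kcal/day

1727.71 kcal/day


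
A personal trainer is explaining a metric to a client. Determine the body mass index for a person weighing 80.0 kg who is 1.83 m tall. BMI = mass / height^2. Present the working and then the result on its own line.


BMI = mass / height^2
= 80.0 / 1.83^2
= 80.0 / 3.3489
= 23.89 kg/m^2

23.89 kg/m^2


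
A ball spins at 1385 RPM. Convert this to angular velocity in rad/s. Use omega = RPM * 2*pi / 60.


omega = 1385 * 2 * pi / 60
= 1385 * 6.28318531 / 60
= 8702.212 / 60
= 145.037 rad/s

145.037 rad/s


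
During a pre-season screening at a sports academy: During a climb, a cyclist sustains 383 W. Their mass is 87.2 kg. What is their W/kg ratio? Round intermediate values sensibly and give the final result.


Power-to-weight = 383 W / 87.2 kg
= 4.392 W/kg

4.392 W/kg


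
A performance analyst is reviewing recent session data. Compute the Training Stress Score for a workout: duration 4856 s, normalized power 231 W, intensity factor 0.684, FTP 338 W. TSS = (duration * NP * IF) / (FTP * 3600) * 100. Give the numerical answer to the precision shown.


Product = 4856 * 231 * 0.684 = 767267.424
Base = 338 * 3600 = 1216800
TSS = 767267.424 / 1216800 * 100 = 63.06

63.06 TSS


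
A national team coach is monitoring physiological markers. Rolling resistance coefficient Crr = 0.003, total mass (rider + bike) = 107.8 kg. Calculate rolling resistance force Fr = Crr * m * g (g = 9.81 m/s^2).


Fr = Crr * m * g
= 0.003 * 107.8 * 9.81
= 3.173 N

3.173 N


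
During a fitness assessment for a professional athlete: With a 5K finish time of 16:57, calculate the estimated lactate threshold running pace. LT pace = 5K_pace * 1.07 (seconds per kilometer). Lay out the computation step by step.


Race duration = 1017 s for 5 km
Average pace = 1017 / 5 = 203.4 s/km
LT pace = 203.4 * 1.07
= 217.64 s/km

217.64 s/km


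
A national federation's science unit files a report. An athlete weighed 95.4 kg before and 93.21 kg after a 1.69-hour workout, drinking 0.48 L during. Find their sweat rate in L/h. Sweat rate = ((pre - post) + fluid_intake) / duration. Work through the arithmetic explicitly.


Body mass change = 2.19 kg
Total sweat loss = 2.19 + 0.48 = 2.67 L
Rate = 2.67 / 1.69 = 1.58 L/h

1.58 L/h


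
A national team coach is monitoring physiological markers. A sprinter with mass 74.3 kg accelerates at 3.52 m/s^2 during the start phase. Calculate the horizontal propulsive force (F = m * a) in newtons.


F = m * a
= 74.3 * 3.52
= 261.54 N

261.54 N


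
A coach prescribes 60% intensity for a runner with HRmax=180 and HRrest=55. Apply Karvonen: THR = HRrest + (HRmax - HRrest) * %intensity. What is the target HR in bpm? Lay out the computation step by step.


Heart rate reserve = 180 - 55 = 125
Intensity fraction = 60 / 100 = 0.6
THR = 55 + 125 * 0.6 = 130.0 bpm

130.0 bpm


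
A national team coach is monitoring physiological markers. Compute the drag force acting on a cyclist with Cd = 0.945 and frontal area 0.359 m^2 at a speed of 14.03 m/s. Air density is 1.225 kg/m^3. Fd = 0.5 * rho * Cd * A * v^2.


Step 1: v^2 = 196.8409
Step 2: Fd = 0.5 * 1.225 * 0.945 * 0.359 * 196.8409
= 40.902 N

40.902 N


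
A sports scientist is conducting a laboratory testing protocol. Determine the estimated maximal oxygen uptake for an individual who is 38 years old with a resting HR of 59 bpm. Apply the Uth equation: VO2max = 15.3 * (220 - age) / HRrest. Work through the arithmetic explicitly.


HRmax = 220 - 38 = 182
VO2max = 15.3 * (182 / 59)
= 15.3 * 3.0847
= 47.2 mL/kg/min

47.2 mL/kg/min


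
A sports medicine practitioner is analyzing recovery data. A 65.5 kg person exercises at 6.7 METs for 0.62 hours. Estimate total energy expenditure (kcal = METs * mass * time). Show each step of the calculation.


Energy = METs * mass(kg) * time(h)
= 6.7 * 65.5 * 0.62
= 272.09 kcal

272.09 kcal


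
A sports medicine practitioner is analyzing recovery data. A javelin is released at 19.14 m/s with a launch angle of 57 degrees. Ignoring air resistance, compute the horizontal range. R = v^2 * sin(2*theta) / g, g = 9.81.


Launch speed squared = 366.3396
sin(2 * 57 deg) = 0.913545
Range = 366.3396 * 0.913545 / 9.81
= 34.115 m

34.115 m


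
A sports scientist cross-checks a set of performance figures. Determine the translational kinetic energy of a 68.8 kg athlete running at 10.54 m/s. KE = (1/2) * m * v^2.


KE = 0.5 * m * v^2
= 0.5 * 68.8 * 10.54^2
= 0.5 * 68.8 * 111.0916
= 3821.55 J

3821.55 J


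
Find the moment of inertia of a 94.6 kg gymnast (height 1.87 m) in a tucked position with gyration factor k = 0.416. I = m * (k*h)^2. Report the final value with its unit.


Radius of gyration = 0.416 * 1.87 = 0.77792 m
I = 94.6 * 0.77792^2
= 94.6 * 0.60516
= 57.248 kg*m^2

57.248 kg*m^2


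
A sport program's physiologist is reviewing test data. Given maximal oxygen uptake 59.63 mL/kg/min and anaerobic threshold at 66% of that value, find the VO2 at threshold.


Percentage as decimal = 0.66
VO2 at AT = 59.63 * 0.66 = 39.36 mL/kg/min

39.36 mL/kg/min


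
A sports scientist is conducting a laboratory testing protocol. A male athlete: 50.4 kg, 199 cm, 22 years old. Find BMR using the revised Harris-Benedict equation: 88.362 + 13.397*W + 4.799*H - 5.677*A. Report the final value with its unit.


Intercept = 88.362
Weight contribution = 13.397 * 50.4 = 675.2088
Height contribution = 4.799 * 199 = 955.001
Age contribution = 5.677 * 22 = 124.894
BMR = 88.362 + 675.2088 + 955.001 - 124.894
= 1593.68 kcal/day

1593.68 kcal/day


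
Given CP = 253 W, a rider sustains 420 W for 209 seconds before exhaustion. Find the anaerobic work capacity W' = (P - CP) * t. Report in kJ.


Excess power = 420 - 253 = 167 W
Work above CP = 167 * 209 = 34903 J
W' = 34.903 kJ

34.903 kJ


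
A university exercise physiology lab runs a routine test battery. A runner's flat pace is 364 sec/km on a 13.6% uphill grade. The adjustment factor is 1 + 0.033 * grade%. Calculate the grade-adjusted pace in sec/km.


Factor = 1 + 0.033 * 13.6 = 1.4488
Adjusted pace = 364 * 1.4488
= 527.36 sec/km

527.36 s/km


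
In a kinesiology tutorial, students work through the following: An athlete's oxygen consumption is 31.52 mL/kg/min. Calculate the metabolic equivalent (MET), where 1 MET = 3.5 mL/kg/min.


MET = VO2 / 3.5
= 31.52 / 3.5
= 9.01 METs

9.01 METs


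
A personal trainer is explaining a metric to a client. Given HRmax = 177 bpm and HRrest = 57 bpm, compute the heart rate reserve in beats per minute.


Heart rate reserve = maximum HR minus resting HR
HRR = 177 - 57 = 120 bpm

120 bpm


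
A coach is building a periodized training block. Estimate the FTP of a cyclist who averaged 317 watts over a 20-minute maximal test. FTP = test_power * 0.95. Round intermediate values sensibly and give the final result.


FTP = 317 * 0.95 = 301.15 W

301.15 W


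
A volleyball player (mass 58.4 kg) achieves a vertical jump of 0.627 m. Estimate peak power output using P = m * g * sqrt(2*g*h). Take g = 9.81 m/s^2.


2 * g * h = 2 * 9.81 * 0.627 = 12.30174
sqrt(12.30174) = 3.507384 m/s
P = 58.4 * 9.81 * 3.507384 = 2009.39 W

2009.39 W


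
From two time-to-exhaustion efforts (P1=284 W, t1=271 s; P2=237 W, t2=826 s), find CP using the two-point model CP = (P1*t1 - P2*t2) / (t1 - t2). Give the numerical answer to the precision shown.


Work in trial 1 = 76964 J
Work in trial 2 = 195762 J
Delta work = -118798 J
Delta time = -555 s
CP = -118798 / -555 = 214.05 W

214.05 W


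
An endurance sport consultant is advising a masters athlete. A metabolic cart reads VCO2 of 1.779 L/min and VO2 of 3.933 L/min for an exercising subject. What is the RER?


RER = VCO2 / VO2 = 1.779 / 3.933 = 0.4523

0.4523


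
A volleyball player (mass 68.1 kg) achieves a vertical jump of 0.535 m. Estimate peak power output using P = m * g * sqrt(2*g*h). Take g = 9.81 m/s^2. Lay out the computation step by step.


2 * g * h = 2 * 9.81 * 0.535 = 10.4967
sqrt(10.4967) = 3.239861 m/s
P = 68.1 * 9.81 * 3.239861 = 2164.42 W

2164.42 W


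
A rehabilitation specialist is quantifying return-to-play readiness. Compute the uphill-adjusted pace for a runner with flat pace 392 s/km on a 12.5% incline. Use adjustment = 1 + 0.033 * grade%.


Adjustment factor = 1 + 0.033 * 12.5 = 1.4125
Grade-adjusted pace = 392 * 1.4125 = 553.7 s/km

553.7 s/km


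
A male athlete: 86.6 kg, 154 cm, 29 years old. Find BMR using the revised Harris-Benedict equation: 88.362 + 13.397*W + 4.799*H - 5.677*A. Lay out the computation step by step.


Intercept = 88.362
Weight contribution = 13.397 * 86.6 = 1160.1802
Height contribution = 4.799 * 154 = 739.046
Age contribution = 5.677 * 29 = 164.633
BMR = 88.362 + 1160.1802 + 739.046 - 164.633
= 1822.96 kcal/day

1822.96 kcal/day


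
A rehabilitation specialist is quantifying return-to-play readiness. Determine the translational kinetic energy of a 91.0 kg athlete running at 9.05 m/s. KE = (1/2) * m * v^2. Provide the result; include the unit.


KE = 0.5 * m * v^2
= 0.5 * 91.0 * 9.05^2
= 0.5 * 91.0 * 81.9025
= 3726.56 J

3726.56 J


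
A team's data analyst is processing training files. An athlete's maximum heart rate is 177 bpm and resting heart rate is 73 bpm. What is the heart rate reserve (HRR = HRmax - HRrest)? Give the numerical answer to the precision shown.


HRR = HRmax - HRrest
= 177 - 73
= 104 bpm

104 bpm


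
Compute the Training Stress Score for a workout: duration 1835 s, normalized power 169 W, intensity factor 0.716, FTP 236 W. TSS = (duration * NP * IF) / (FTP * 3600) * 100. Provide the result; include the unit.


Product = 1835 * 169 * 0.716 = 222042.34
Base = 236 * 3600 = 849600
TSS = 222042.34 / 849600 * 100 = 26.13

26.13 TSS


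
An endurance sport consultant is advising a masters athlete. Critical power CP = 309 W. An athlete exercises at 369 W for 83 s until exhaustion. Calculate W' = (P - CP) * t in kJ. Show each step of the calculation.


P - CP = 369 - 309 = 60 W
W' = 60 * 83 = 4980 J
= 4980 / 1000 = 4.98 kJ

4.98 kJ


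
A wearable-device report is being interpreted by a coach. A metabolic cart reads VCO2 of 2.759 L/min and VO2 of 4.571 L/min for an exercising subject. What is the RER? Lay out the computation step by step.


RER = VCO2 / VO2 = 2.759 / 4.571 = 0.6036

0.6036


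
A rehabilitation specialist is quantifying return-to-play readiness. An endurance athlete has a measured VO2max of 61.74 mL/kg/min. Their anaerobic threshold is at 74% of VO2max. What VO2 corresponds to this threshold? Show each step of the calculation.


Anaerobic threshold VO2 = VO2max * 74%
= 61.74 * 0.74
= 45.69 mL/kg/min

45.69 mL/kg/min


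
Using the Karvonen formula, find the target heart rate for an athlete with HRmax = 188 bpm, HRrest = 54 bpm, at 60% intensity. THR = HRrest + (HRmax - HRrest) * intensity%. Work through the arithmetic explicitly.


HRR = 188 - 54 = 134
THR = 54 + 134 * 0.6
= 54 + 80.4
= 134.4 bpm

134.4 bpm


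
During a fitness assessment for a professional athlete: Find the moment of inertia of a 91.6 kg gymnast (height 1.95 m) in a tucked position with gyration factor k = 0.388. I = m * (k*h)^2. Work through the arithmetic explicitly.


Radius of gyration = 0.388 * 1.95 = 0.7566 m
I = 91.6 * 0.7566^2
= 91.6 * 0.572444
= 52.436 kg*m^2

52.436 kg*m^2


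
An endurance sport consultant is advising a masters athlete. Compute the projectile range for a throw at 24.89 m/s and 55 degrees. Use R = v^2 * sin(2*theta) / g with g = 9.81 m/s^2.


Two times the angle = 110 degrees
sin(110) = 0.939693
R = 619.5121 * 0.939693 / 9.81 = 59.343 m

59.343 m


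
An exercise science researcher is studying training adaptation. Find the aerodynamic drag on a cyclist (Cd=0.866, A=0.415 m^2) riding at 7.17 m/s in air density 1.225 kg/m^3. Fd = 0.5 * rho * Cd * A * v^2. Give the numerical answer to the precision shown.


Fd = 0.5 * 1.225 * 0.866 * 0.415 * 7.17^2
= 0.5 * 1.225 * 0.866 * 0.415 * 51.4089
= 11.316 N

11.316 N


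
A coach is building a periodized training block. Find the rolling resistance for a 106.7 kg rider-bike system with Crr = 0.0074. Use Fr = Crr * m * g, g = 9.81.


m * g = 106.7 * 9.81 = 1046.727 N
Fr = 0.0074 * 1046.727 = 7.746 N

7.746 N


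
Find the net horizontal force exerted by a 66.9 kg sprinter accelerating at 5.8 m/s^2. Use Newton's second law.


Newton's second law: F = m * a
F = 66.9 * 5.8 = 388.02 N

388.02 N


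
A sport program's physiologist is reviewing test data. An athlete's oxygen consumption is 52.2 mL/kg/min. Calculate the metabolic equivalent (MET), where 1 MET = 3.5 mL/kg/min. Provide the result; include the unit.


MET = VO2 / 3.5
= 52.2 / 3.5
= 14.91 METs

14.91 METs


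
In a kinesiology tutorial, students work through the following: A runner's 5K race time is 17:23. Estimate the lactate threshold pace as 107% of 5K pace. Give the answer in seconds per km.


Total race time = 17*60 + 23 = 1043 seconds
5K pace = 1043 / 5 = 208.6 sec/km
LT pace = 208.6 * 1.07 = 223.2 sec/km

223.2 s/km


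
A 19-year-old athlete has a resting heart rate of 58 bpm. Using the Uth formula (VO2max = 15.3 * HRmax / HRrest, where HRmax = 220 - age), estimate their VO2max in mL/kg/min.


HRmax = 220 - 19 = 201 bpm
Ratio = HRmax / HRrest = 201 / 58 = 3.4655
VO2max = 15.3 * 3.4655 = 53.02 mL/kg/min

53.02 mL/kg/min


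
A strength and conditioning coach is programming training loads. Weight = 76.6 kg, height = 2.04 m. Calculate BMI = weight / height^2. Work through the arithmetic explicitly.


height^2 = 2.04^2 = 4.1616
BMI = 76.6 / 4.1616 = 18.41 kg/m^2

18.41 kg/m^2


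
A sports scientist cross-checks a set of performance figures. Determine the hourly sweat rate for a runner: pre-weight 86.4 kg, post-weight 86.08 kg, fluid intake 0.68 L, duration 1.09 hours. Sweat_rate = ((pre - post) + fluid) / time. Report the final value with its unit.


Mass lost = 86.4 - 86.08 = 0.32 kg
Add fluid consumed: 0.32 + 0.68 = 1.0 L total sweat
Sweat rate = 1.0 / 1.09 = 0.917 L/h

0.917 L/h


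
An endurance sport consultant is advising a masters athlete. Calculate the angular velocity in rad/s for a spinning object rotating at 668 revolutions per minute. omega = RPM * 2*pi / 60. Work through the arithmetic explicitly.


omega = RPM * 2*pi / 60
= 668 * 6.28318531 / 60
= 69.953 rad/s

69.953 rad/s


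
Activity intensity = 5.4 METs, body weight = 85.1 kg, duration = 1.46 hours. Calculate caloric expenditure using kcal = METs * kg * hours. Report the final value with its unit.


kcal = 5.4 * 85.1 * 1.46
= 459.54 * 1.46
= 670.93 kcal

670.93 kcal


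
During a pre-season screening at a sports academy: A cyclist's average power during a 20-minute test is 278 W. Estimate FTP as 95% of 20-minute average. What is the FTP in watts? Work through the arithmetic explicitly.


FTP = 20-min power * 0.95
= 278 * 0.95
= 264.1 W

264.1 W


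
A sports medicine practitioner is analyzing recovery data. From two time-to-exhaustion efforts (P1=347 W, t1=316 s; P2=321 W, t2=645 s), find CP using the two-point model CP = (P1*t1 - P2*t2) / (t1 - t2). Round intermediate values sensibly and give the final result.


Work in trial 1 = 109652 J
Work in trial 2 = 207045 J
Delta work = -97393 J
Delta time = -329 s
CP = -97393 / -329 = 296.03 W

296.03 W


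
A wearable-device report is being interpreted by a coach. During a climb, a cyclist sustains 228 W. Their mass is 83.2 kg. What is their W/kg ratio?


Power-to-weight = 228 W / 83.2 kg
= 2.74 W/kg

2.74 W/kg


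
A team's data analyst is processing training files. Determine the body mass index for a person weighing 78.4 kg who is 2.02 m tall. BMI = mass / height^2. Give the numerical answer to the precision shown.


BMI = mass / height^2
= 78.4 / 2.02^2
= 78.4 / 4.0804
= 19.21 kg/m^2

19.21 kg/m^2


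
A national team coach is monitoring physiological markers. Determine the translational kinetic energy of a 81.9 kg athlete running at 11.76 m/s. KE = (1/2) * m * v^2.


KE = 0.5 * m * v^2
= 0.5 * 81.9 * 11.76^2
= 0.5 * 81.9 * 138.2976
= 5663.29 J

5663.29 J


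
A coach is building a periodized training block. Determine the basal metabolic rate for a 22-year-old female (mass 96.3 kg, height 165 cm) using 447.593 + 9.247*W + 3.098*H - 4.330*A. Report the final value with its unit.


BMR = 447.593 + 9.247*96.3 + 3.098*165 - 4.330*22
= 1753.99 kcal/day

1753.99 kcal/day


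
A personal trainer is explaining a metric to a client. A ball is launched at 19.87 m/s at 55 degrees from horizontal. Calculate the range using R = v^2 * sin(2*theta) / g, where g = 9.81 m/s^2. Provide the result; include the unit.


sin(2 * 55) = sin(110) = 0.939693
v^2 = 19.87^2 = 394.8169
R = 394.8169 * 0.939693 / 9.81
= 37.819 m

37.819 m


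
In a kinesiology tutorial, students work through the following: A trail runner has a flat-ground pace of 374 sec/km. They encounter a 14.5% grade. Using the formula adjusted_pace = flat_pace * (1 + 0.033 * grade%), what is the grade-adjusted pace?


Grade factor = 1 + 0.033 * 14.5 = 1.4785
Adjusted = 374 * 1.4785 = 552.96 sec/km

552.96 s/km


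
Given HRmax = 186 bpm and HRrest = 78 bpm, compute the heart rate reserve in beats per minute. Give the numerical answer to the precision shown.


Heart rate reserve = maximum HR minus resting HR
HRR = 186 - 78 = 108 bpm

108 bpm


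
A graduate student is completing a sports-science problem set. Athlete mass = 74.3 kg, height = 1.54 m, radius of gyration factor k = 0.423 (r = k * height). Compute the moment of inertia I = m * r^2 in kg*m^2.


r = k * height = 0.423 * 1.54 = 0.65142 m
r^2 = 0.65142^2 = 0.424348
I = 74.3 * 0.424348 = 31.529 kg*m^2

31.529 kg*m^2


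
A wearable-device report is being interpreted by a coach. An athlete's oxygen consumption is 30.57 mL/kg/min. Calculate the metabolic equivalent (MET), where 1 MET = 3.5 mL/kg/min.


MET = VO2 / 3.5
= 30.57 / 3.5
= 8.73 METs

8.73 METs


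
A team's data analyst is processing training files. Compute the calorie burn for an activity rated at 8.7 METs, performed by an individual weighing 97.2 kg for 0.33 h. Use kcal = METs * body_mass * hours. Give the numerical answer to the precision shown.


Product of METs and mass = 8.7 * 97.2 = 845.64
Total kcal = 845.64 * 0.33 = 279.06 kcal

279.06 kcal


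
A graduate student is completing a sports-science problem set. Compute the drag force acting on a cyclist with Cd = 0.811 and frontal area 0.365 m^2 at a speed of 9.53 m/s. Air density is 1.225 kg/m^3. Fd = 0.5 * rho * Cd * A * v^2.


Step 1: v^2 = 90.8209
Step 2: Fd = 0.5 * 1.225 * 0.811 * 0.365 * 90.8209
= 16.467 N

16.467 N


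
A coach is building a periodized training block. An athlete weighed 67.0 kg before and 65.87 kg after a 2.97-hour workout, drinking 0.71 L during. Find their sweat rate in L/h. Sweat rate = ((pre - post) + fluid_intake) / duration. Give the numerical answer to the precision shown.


Body mass change = 1.13 kg
Total sweat loss = 1.13 + 0.71 = 1.84 L
Rate = 1.84 / 2.97 = 0.62 L/h

0.62 L/h


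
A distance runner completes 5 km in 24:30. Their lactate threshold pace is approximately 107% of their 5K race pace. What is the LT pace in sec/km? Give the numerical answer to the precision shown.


Convert to seconds: 24 min 30 s = 1470 s
Pace per km = 1470 / 5 = 294.0 s/km
LT pace = 294.0 * 1.07 = 314.58 s/km

314.58 s/km


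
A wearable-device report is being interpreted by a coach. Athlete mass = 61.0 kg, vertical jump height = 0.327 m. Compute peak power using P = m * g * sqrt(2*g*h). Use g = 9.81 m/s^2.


sqrt(2 * 9.81 * 0.327) = sqrt(6.41574) = 2.532931 m/s
P = 61.0 * 9.81 * 2.532931
= 1515.73 W

1515.73 W


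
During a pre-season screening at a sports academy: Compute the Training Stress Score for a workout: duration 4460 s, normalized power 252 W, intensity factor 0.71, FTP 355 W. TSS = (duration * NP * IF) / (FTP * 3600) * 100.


Product = 4460 * 252 * 0.71 = 797983.2
Base = 355 * 3600 = 1278000
TSS = 797983.2 / 1278000 * 100 = 62.44

62.44 TSS


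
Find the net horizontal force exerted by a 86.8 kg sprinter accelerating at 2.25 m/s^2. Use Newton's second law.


Newton's second law: F = m * a
F = 86.8 * 2.25 = 195.3 N

195.3 N


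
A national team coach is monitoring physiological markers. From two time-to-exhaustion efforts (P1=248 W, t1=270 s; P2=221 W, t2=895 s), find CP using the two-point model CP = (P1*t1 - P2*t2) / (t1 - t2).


Work in trial 1 = 66960 J
Work in trial 2 = 197795 J
Delta work = -130835 J
Delta time = -625 s
CP = -130835 / -625 = 209.34 W

209.34 W


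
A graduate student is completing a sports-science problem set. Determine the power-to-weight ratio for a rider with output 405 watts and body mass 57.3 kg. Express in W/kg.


P/W = 405 / 57.3 = 7.068 W/kg

7.068 W/kg


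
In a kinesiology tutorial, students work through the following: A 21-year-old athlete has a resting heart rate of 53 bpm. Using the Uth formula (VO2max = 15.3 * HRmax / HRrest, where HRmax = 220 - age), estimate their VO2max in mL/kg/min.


HRmax = 220 - 21 = 199 bpm
Ratio = HRmax / HRrest = 199 / 53 = 3.7547
VO2max = 15.3 * 3.7547 = 57.45 mL/kg/min

57.45 mL/kg/min


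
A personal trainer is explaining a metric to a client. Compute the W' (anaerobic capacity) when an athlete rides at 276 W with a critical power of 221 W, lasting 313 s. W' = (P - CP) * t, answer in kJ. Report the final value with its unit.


Above-CP power = 55 W
Duration = 313 s
W' = 55 * 313 = 17215 J
Convert: 17215 / 1000 = 17.215 kJ

17.215 kJ


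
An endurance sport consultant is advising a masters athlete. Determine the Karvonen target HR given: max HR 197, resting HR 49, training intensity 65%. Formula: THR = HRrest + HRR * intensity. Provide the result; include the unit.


HRR = HRmax - HRrest = 197 - 49 = 148
THR = 49 + 148 * 0.65
= 145.2 bpm

145.2 bpm


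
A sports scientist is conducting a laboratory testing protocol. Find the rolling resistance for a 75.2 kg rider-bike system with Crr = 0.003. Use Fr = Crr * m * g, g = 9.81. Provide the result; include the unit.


m * g = 75.2 * 9.81 = 737.712 N
Fr = 0.003 * 737.712 = 2.213 N

2.213 N


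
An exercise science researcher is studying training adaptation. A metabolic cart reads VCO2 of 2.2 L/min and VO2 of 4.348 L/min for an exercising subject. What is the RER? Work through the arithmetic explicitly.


RER = VCO2 / VO2 = 2.2 / 4.348 = 0.506

0.506


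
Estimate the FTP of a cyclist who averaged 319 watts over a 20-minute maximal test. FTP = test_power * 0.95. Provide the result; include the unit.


FTP = 319 * 0.95 = 303.05 W

303.05 W


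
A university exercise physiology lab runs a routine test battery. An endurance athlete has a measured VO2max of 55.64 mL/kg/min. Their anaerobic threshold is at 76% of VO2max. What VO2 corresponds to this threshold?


Anaerobic threshold VO2 = VO2max * 76%
= 55.64 * 0.76
= 42.29 mL/kg/min

42.29 mL/kg/min


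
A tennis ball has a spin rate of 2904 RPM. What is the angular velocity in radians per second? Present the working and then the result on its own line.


Convert RPM to rad/s: multiply by 2*pi and divide by 60
omega = 2904 * 2 * pi / 60
= 304.106 rad/s

304.106 rad/s


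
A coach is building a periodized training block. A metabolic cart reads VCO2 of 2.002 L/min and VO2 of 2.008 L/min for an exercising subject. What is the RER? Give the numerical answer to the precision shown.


RER = VCO2 / VO2 = 2.002 / 2.008 = 0.997

0.997


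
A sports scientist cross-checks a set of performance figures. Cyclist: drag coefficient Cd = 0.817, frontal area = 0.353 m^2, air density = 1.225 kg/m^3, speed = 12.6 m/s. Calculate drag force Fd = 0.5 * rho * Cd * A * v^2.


v^2 = 12.6^2 = 158.76
Fd = 0.5 * 1.225 * 0.817 * 0.353 * 158.76
= 28.044 N

28.044 N


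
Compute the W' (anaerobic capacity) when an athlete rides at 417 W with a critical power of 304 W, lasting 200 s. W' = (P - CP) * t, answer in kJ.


Above-CP power = 113 W
Duration = 200 s
W' = 113 * 200 = 22600 J
Convert: 22600 / 1000 = 22.6 kJ

22.6 kJ


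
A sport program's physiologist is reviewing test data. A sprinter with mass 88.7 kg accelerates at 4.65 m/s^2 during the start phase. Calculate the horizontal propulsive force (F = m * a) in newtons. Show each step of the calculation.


F = m * a
= 88.7 * 4.65
= 412.46 N

412.46 N


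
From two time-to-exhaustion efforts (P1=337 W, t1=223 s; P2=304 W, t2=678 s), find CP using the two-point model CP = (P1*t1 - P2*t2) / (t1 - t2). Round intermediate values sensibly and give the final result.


Work in trial 1 = 75151 J
Work in trial 2 = 206112 J
Delta work = -130961 J
Delta time = -455 s
CP = -130961 / -455 = 287.83 W

287.83 W


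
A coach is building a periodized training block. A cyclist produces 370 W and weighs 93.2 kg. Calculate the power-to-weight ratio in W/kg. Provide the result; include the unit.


P/W = power / mass
= 370 / 93.2
= 3.97 W/kg

3.97 W/kg


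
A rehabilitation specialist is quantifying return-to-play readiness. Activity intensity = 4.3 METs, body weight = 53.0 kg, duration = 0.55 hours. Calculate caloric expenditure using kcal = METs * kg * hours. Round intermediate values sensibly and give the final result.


kcal = 4.3 * 53.0 * 0.55
= 227.9 * 0.55
= 125.35 kcal

125.35 kcal


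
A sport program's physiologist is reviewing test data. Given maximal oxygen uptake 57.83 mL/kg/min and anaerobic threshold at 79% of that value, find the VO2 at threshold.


Percentage as decimal = 0.79
VO2 at AT = 57.83 * 0.79 = 45.69 mL/kg/min

45.69 mL/kg/min


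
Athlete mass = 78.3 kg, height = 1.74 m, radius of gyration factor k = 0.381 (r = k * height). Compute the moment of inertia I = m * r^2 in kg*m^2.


r = k * height = 0.381 * 1.74 = 0.66294 m
r^2 = 0.66294^2 = 0.439489
I = 78.3 * 0.439489 = 34.412 kg*m^2

34.412 kg*m^2


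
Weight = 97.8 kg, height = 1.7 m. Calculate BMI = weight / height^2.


height^2 = 1.7^2 = 2.89
BMI = 97.8 / 2.89 = 33.84 kg/m^2

33.84 kg/m^2


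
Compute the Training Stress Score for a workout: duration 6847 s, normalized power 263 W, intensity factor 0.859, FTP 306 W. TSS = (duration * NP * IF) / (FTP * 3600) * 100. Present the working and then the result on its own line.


Product = 6847 * 263 * 0.859 = 1546853.699
Base = 306 * 3600 = 1101600
TSS = 1546853.699 / 1101600 * 100 = 140.42

140.42 TSS


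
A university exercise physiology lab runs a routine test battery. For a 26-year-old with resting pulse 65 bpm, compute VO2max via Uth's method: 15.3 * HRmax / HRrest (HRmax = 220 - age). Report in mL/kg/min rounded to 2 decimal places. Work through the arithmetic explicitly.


Step 1: HRmax = 220 - 26 = 194 bpm
Step 2: Ratio = 194 / 65 = 2.9846
Step 3: VO2max = 15.3 * 2.9846 = 45.66 mL/kg/min

45.66 mL/kg/min


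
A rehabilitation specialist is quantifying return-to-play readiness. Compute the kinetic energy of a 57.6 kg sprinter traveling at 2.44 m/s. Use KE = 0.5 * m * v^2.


Velocity squared = 5.9536
KE = 0.5 * 57.6 * 5.9536 = 171.46 J

171.46 J


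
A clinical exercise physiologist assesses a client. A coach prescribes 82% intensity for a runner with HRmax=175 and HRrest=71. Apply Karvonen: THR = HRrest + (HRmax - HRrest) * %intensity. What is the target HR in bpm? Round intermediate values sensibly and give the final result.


Heart rate reserve = 175 - 71 = 104
Intensity fraction = 82 / 100 = 0.82
THR = 71 + 104 * 0.82 = 156.28 bpm

156.28 bpm


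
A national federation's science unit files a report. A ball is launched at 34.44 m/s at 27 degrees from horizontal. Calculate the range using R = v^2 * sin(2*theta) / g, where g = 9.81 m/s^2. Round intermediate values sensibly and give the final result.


sin(2 * 27) = sin(54) = 0.809017
v^2 = 34.44^2 = 1186.1136
R = 1186.1136 * 0.809017 / 9.81
= 97.817 m

97.817 m


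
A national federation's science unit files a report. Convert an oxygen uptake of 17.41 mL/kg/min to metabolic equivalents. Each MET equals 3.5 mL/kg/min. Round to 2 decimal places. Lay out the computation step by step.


One MET = 3.5 mL/kg/min
Number of METs = 17.41 / 3.5
= 4.97 METs

4.97 METs


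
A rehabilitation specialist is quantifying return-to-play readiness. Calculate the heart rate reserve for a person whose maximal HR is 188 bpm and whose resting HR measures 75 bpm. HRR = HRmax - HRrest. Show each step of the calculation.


HRmax = 188 bpm
HRrest = 75 bpm
HRR = 188 - 75 = 113 bpm

113 bpm


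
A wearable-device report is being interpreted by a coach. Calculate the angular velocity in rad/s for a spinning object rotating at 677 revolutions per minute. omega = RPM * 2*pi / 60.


omega = RPM * 2*pi / 60
= 677 * 6.28318531 / 60
= 70.895 rad/s

70.895 rad/s


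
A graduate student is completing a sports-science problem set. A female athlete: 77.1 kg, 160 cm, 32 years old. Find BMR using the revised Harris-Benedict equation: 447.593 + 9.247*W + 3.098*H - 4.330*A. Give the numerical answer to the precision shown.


Intercept = 447.593
Weight contribution = 9.247 * 77.1 = 712.9437
Height contribution = 3.098 * 160 = 495.68
Age contribution = 4.33 * 32 = 138.56
BMR = 447.593 + 712.9437 + 495.68 - 138.56
= 1517.66 kcal/day

1517.66 kcal/day


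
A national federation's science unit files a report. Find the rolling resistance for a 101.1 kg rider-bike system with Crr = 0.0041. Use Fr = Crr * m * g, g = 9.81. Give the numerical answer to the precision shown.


m * g = 101.1 * 9.81 = 991.791 N
Fr = 0.0041 * 991.791 = 4.066 N

4.066 N


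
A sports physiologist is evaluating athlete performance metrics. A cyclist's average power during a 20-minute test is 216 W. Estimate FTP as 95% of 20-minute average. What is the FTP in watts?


FTP = 20-min power * 0.95
= 216 * 0.95
= 205.2 W

205.2 W


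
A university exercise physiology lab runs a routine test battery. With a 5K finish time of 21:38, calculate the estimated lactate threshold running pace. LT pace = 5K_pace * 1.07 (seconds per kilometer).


Race duration = 1298 s for 5 km
Average pace = 1298 / 5 = 259.6 s/km
LT pace = 259.6 * 1.07
= 277.77 s/km

277.77 s/km


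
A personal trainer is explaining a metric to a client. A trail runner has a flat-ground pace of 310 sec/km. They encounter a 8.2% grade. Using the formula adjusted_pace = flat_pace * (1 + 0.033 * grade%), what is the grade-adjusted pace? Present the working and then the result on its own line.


Grade factor = 1 + 0.033 * 8.2 = 1.2706
Adjusted = 310 * 1.2706 = 393.89 sec/km

393.89 s/km


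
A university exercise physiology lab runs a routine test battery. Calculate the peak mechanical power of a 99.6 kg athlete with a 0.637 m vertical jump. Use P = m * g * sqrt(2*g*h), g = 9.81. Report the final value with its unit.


First, sqrt(2gh) = sqrt(2 * 9.81 * 0.637)
= sqrt(12.49794) = 3.535243 m/s
Power = 99.6 * 9.81 * 3.535243 = 3454.2 W

3454.2 W


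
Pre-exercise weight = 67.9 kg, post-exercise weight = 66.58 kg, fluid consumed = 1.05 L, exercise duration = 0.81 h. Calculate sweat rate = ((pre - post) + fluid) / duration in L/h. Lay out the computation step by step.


Weight loss = 67.9 - 66.58 = 1.32 kg (approx L)
Total sweat = 1.32 + 1.05 = 2.37 L
Sweat rate = 2.37 / 0.81 = 2.926 L/h

2.926 L/h


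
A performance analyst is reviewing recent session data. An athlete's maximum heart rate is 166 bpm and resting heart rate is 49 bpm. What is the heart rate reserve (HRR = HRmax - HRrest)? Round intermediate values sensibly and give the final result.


HRR = HRmax - HRrest
= 166 - 49
= 117 bpm

117 bpm


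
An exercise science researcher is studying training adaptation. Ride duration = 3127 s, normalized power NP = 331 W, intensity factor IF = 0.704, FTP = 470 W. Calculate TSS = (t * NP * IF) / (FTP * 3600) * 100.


Numerator = 3127 * 331 * 0.704 = 728666.048
Denominator = 470 * 3600 = 1692000
TSS = 728666.048 / 1692000 * 100
= 43.07

43.07 TSS


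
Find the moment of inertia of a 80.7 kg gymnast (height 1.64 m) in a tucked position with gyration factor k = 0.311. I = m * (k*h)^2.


Radius of gyration = 0.311 * 1.64 = 0.51004 m
I = 80.7 * 0.51004^2
= 80.7 * 0.260141
= 20.993 kg*m^2

20.993 kg*m^2


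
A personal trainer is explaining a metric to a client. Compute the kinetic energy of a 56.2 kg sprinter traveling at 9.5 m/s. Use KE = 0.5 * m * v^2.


Velocity squared = 90.25
KE = 0.5 * 56.2 * 90.25 = 2536.03 J

2536.03 J


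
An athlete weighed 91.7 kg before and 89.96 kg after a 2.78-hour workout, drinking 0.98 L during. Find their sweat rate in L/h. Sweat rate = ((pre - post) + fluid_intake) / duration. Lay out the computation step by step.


Body mass change = 1.74 kg
Total sweat loss = 1.74 + 0.98 = 2.72 L
Rate = 2.72 / 2.78 = 0.978 L/h

0.978 L/h


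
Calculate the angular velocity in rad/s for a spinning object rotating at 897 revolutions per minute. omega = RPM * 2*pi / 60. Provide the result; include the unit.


omega = RPM * 2*pi / 60
= 897 * 6.28318531 / 60
= 93.934 rad/s

93.934 rad/s


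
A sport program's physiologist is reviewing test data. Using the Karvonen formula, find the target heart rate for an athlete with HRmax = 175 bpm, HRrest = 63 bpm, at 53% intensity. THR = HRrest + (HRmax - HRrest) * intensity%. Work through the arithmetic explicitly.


HRR = 175 - 63 = 112
THR = 63 + 112 * 0.53
= 63 + 59.36
= 122.36 bpm

122.36 bpm


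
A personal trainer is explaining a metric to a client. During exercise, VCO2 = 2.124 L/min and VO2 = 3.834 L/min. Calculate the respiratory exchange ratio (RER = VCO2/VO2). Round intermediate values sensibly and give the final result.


RER = VCO2 / VO2
= 2.124 / 3.834
= 0.554

0.554


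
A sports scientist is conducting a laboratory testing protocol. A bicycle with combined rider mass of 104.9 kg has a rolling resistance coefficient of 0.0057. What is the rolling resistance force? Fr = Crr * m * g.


Fr = 0.0057 * 104.9 * 9.81
= 0.59793 * 9.81
= 5.866 N

5.866 N


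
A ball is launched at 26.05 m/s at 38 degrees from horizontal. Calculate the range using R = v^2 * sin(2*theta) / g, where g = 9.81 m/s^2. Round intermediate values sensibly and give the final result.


sin(2 * 38) = sin(76) = 0.970296
v^2 = 26.05^2 = 678.6025
R = 678.6025 * 0.970296 / 9.81
= 67.12 m

67.12 m


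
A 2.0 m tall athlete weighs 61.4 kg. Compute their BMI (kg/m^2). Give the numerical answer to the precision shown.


height^2 = 4.0 m^2
BMI = 61.4 / 4.0 = 15.35 kg/m^2

15.35 kg/m^2


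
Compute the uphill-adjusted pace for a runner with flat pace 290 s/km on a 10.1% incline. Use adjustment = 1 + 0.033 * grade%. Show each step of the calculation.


Adjustment factor = 1 + 0.033 * 10.1 = 1.3333
Grade-adjusted pace = 290 * 1.3333 = 386.66 s/km

386.66 s/km


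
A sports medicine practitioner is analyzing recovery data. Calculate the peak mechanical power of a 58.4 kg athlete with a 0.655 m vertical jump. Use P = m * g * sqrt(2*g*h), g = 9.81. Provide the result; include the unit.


First, sqrt(2gh) = sqrt(2 * 9.81 * 0.655)
= sqrt(12.8511) = 3.584843 m/s
Power = 58.4 * 9.81 * 3.584843 = 2053.77 W

2053.77 W


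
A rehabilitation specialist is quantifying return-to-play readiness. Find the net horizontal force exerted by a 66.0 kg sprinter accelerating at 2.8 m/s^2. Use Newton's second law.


Newton's second law: F = m * a
F = 66.0 * 2.8 = 184.8 N

184.8 N


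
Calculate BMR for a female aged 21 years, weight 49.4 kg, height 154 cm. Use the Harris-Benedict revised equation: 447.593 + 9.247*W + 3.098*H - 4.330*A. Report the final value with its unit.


Substituting values:
W term = 9.247 * 49.4 = 456.8018
H term = 3.098 * 154 = 477.092
A term = 4.330 * 21 = 90.93
BMR = 1290.56 kcal/day

1290.56 kcal/day
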